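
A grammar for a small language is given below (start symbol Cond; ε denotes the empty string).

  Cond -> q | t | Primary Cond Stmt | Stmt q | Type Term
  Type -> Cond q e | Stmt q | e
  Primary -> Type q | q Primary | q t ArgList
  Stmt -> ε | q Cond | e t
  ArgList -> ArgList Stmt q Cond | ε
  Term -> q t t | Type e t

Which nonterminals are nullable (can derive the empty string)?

Directly nullable (have an ε-production): Stmt, ArgList.
No other nonterminal has a production whose RHS symbols are all nullable.

{ ArgList, Stmt }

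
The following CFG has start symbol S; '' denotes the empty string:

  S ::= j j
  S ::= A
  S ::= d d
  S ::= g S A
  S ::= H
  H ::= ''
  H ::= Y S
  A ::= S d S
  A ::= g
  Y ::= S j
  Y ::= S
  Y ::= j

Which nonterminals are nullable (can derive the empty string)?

{ H, S, Y }

Directly nullable (have an ''-production): H.
S ::= H with every symbol nullable, so S is nullable.
Y ::= S with every symbol nullable, so Y is nullable.
No other nonterminal has a production whose RHS symbols are all nullable.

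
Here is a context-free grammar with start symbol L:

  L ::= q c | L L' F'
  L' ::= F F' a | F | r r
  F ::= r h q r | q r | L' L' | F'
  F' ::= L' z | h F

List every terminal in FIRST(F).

{ h, q, r }

F ::= r h q r contributes {r}.
F ::= q r contributes {q}.
From F ::= L' L': add FIRST(L') = { h, q, r }.
From F ::= F': add FIRST(F') = { h, q, r }.
Union: FIRST(F) = { h, q, r }.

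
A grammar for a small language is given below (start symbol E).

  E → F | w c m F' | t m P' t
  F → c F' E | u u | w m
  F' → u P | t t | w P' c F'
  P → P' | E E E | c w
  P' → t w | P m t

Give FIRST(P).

{ c, t, u, w }

From P → P': add FIRST(P') = { c, t, u, w }.
From P → E E E: add FIRST(E) = { c, t, u, w }.
P → c w contributes {c}.
Union: FIRST(P) = { c, t, u, w }.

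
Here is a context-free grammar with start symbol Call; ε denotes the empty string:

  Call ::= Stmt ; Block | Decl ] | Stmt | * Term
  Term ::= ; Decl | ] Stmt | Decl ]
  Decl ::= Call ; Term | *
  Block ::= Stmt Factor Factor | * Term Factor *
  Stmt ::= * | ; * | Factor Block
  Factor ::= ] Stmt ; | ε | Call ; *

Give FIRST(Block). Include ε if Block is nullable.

From Block ::= Stmt Factor Factor: add FIRST(Stmt) = { *, ;, ] }.
Block ::= * Term Factor * contributes {*}.
Union: FIRST(Block) = { *, ;, ] }.

{ *, ;, ] }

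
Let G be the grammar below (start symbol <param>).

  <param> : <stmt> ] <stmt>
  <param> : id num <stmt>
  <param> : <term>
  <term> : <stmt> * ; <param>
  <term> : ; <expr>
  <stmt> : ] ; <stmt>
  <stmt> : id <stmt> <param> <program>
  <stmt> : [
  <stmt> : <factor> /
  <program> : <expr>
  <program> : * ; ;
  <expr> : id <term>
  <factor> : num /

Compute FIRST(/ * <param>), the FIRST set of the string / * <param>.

/ is a terminal; add {/} and stop.

{ / }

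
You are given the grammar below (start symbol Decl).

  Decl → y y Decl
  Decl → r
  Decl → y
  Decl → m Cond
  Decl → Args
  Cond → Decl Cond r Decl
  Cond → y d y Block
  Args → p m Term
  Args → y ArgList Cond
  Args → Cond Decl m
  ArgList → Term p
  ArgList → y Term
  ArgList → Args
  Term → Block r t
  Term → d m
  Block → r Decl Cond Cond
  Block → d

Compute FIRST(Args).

Args → p m Term contributes {p}.
Args → y ArgList Cond contributes {y}.
From Args → Cond Decl m: add FIRST(Cond) = { m, p, r, y }.
Union: FIRST(Args) = { m, p, r, y }.

{ m, p, r, y }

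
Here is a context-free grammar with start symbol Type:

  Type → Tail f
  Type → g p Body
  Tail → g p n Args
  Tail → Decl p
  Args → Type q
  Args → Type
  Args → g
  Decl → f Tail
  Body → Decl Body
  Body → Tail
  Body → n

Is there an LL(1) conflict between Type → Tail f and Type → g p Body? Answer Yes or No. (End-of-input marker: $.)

Yes

FIRST(Tail f) = { f, g } and FIRST(g p Body) = { g }.
Both contain g, so the two alternatives are not disjoint — LL(1) conflict.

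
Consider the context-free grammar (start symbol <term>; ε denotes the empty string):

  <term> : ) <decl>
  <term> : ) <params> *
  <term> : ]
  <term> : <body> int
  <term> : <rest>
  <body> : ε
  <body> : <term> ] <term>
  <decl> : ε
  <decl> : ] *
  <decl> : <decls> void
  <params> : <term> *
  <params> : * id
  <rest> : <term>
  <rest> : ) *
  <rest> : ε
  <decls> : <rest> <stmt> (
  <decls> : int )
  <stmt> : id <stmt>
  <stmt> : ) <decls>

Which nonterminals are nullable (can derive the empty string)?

Directly nullable (have an ε-production): <body>, <decl>, <rest>.
<term> : <rest> with every symbol nullable, so <term> is nullable.
No other nonterminal has a production whose RHS symbols are all nullable.

{ <body>, <decl>, <rest>, <term> }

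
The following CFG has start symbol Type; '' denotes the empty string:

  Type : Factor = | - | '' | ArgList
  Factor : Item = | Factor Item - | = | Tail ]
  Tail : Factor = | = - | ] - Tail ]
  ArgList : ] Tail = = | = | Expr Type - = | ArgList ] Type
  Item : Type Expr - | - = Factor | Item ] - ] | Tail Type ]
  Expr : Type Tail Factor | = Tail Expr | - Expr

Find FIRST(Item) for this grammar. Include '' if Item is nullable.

{ -, =, ] }

From Item : Type Expr -: Type nullable, take FIRST(Type) ∪ FIRST(Expr) = { -, =, ] }.
Item : - = Factor contributes {-}.
From Item : Item ] - ]: add FIRST(Item) = { -, =, ] }.
From Item : Tail Type ]: add FIRST(Tail) = { -, =, ] }.
Union: FIRST(Item) = { -, =, ] }.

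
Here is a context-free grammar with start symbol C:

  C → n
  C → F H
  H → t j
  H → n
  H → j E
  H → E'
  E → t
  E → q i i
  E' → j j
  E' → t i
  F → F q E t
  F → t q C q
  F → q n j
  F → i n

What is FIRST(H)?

{ j, n, t }

H → t j contributes {t}.
H → n contributes {n}.
H → j E contributes {j}.
From H → E': add FIRST(E') = { j, t }.
Union: FIRST(H) = { j, n, t }.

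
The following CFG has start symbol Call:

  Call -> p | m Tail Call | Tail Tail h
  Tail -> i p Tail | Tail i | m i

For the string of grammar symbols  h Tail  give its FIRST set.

{ h }

h is a terminal; add {h} and stop.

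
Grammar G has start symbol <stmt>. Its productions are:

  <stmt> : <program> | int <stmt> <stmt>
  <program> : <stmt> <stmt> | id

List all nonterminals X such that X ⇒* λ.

No nonterminal has an empty production or an RHS whose symbols are all nullable.

{ } (none)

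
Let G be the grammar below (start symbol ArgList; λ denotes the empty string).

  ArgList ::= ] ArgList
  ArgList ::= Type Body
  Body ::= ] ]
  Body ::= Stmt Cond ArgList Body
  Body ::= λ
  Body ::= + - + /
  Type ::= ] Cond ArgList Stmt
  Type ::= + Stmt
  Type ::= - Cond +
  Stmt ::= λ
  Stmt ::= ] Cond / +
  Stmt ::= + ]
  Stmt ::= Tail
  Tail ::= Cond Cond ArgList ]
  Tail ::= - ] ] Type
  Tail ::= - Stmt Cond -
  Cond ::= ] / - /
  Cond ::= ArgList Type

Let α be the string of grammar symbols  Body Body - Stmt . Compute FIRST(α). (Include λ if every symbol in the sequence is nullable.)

Add FIRST(Body)\{λ} = { +, -, ] }; Body is nullable, continue.
Add FIRST(Body)\{λ} = { +, -, ] }; Body is nullable, continue.
- is a terminal; add {-} and stop.

{ +, -, ] }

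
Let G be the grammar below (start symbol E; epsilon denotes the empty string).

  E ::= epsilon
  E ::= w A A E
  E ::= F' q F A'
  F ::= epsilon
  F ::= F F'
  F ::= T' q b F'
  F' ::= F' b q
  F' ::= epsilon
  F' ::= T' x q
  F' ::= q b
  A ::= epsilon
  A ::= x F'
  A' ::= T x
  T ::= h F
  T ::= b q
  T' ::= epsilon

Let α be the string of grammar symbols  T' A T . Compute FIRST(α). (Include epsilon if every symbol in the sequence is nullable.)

Add FIRST(T')\{epsilon} = {  }; T' is nullable, continue.
Add FIRST(A)\{epsilon} = { x }; A is nullable, continue.
Add FIRST(T) = { b, h }; T is not nullable, stop.

{ b, h, x }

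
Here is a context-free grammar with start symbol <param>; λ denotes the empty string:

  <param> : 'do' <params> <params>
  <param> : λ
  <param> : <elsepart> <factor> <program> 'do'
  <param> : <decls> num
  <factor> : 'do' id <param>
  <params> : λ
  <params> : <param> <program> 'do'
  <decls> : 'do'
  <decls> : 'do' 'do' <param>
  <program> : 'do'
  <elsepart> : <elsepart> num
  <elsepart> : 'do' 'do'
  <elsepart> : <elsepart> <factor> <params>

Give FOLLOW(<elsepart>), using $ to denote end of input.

{ 'do', num }

In <param> : <elsepart> <factor> <program> 'do': add FIRST(<factor> <program> 'do') = { 'do' }.
In <elsepart> : <elsepart> num: add FIRST(num) = { num }.
In <elsepart> : <elsepart> <factor> <params>: add FIRST(<factor> <params>) = { 'do' }.
Union: FOLLOW(<elsepart>) = { 'do', num }.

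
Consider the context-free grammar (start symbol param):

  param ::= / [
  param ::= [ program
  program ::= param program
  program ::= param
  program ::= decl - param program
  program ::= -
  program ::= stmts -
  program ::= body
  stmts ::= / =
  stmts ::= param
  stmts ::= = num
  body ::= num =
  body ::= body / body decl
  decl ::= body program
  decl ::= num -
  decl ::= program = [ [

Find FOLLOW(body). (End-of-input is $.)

{ $, -, /, =, [, num }

In program ::= body: body is at the end, add FOLLOW(program) = { $, -, /, =, [, num }.
In body ::= body / body decl: add FIRST(/ body decl) = { / }.
In body ::= body / body decl: add FIRST(decl) = { -, /, =, [, num }.
In decl ::= body program: add FIRST(program) = { -, /, =, [, num }.
Union: FOLLOW(body) = { $, -, /, =, [, num }.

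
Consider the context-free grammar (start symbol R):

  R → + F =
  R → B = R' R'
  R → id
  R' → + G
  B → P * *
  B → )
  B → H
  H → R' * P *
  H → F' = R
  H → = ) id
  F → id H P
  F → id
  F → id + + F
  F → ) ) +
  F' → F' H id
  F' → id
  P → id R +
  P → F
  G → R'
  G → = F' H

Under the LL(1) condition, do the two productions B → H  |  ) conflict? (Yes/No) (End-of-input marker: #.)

FIRST(H) = { +, =, id } and FIRST()) = { ) }.
The FIRST sets are disjoint and neither alternative is nullable — no conflict.

No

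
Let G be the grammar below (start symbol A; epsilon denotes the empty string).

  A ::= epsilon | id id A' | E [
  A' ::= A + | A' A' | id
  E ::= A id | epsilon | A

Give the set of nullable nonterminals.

{ A, E }

Directly nullable (have an epsilon-production): A, E.
No other nonterminal has a production whose RHS symbols are all nullable.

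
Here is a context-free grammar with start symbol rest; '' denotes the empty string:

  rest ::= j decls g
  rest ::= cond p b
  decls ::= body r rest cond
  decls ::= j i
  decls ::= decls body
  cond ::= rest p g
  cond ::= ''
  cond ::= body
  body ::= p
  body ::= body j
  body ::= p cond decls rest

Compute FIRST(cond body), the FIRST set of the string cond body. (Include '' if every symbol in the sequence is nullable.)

{ j, p }

Add FIRST(cond)\{''} = { j, p }; cond is nullable, continue.
Add FIRST(body) = { p }; body is not nullable, stop.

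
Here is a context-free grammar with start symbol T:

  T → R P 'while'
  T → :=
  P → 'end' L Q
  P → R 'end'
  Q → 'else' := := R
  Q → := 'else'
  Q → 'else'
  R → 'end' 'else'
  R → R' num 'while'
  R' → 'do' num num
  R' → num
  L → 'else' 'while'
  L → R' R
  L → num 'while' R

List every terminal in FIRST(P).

{ 'do', 'end', num }

P → 'end' L Q contributes {'end'}.
From P → R 'end': add FIRST(R) = { 'do', 'end', num }.
Union: FIRST(P) = { 'do', 'end', num }.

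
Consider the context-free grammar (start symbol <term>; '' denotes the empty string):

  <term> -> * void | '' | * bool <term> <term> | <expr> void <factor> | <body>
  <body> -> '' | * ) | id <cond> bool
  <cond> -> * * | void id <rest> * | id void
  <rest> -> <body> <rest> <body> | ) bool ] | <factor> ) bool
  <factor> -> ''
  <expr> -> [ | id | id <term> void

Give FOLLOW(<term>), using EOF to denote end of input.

<term> is the start symbol, so EOF ∈ FOLLOW(<term>).
In <term> -> * bool <term> <term>: add FIRST(<term>)\{''} = { *, [, id }.
  Since <term> is nullable, also add FOLLOW(<term>) = { EOF, *, [, id, void }.
In <term> -> * bool <term> <term>: <term> is at the end, add FOLLOW(<term>) = { EOF, *, [, id, void }.
In <expr> -> id <term> void: add FIRST(void) = { void }.
Union: FOLLOW(<term>) = { EOF, *, [, id, void }.

{ EOF, *, [, id, void }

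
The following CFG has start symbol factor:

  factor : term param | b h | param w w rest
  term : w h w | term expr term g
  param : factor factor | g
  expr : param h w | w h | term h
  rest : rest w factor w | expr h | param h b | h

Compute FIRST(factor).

From factor : term param: add FIRST(term) = { w }.
factor : b h contributes {b}.
From factor : param w w rest: add FIRST(param) = { b, g, w }.
Union: FIRST(factor) = { b, g, w }.

{ b, g, w }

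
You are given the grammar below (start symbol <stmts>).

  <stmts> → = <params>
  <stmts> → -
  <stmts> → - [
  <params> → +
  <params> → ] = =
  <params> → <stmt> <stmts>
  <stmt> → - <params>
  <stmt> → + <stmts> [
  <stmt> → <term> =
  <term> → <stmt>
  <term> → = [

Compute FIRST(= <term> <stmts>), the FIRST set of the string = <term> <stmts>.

= is a terminal; add {=} and stop.

{ = }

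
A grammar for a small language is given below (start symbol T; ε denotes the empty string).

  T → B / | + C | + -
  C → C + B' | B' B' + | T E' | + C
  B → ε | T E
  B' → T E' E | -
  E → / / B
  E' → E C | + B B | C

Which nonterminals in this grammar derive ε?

Directly nullable (have an ε-production): B.
No other nonterminal has a production whose RHS symbols are all nullable.

{ B }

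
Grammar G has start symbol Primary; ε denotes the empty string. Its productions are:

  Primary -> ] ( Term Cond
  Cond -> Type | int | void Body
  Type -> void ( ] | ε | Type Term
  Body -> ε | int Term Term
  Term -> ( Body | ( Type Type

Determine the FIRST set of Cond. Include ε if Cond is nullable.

{ (, int, void, ε }

From Cond -> Type: add FIRST(Type) = { (, void, ε } (including ε since Type is nullable).
Cond -> int contributes {int}.
Cond -> void Body contributes {void}.
Union: FIRST(Cond) = { (, int, void, ε }.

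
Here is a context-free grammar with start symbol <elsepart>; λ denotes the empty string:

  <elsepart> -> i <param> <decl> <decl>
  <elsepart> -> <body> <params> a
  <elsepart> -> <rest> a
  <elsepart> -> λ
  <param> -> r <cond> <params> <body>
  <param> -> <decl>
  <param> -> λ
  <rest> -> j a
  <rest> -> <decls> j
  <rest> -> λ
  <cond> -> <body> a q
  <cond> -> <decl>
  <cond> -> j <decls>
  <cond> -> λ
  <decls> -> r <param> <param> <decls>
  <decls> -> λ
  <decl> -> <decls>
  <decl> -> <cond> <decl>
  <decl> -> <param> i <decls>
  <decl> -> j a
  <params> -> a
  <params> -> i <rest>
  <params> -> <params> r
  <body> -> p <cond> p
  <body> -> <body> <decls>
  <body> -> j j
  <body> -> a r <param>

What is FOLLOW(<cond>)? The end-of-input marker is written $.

In <param> -> r <cond> <params> <body>: add FIRST(<params> <body>) = { a, i }.
In <decl> -> <cond> <decl>: add FIRST(<decl>)\{λ} = { a, i, j, p, r }.
  Since <decl> is nullable, also add FOLLOW(<decl>) = { $, a, i, j, p, r }.
In <body> -> p <cond> p: add FIRST(p) = { p }.
Union: FOLLOW(<cond>) = { $, a, i, j, p, r }.

{ $, a, i, j, p, r }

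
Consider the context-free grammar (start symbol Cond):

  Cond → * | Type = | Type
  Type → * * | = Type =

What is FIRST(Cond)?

{ *, = }

Cond → * contributes {*}.
From Cond → Type =: add FIRST(Type) = { *, = }.
From Cond → Type: add FIRST(Type) = { *, = }.
Union: FIRST(Cond) = { *, = }.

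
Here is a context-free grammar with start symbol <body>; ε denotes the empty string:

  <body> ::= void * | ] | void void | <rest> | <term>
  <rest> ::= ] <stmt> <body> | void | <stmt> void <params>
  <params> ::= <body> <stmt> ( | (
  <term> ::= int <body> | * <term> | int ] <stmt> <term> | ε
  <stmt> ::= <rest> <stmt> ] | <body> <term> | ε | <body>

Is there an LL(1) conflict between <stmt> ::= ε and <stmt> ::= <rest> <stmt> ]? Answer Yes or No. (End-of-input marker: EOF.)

FIRST(ε) = { ε } and FIRST(<rest> <stmt> ]) = { *, ], int, void }.
The first alternative is nullable and FOLLOW(<stmt>) = { EOF, (, *, ], int, void } shares * with FIRST of the second — conflict.

Yes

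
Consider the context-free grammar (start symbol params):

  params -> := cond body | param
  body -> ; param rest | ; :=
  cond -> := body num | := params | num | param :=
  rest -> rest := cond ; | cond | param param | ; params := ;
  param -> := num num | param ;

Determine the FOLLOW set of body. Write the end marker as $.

In params -> := cond body: body is at the end, add FOLLOW(params) = { $, :=, ;, num }.
In cond -> := body num: add FIRST(num) = { num }.
Union: FOLLOW(body) = { $, :=, ;, num }.

{ $, :=, ;, num }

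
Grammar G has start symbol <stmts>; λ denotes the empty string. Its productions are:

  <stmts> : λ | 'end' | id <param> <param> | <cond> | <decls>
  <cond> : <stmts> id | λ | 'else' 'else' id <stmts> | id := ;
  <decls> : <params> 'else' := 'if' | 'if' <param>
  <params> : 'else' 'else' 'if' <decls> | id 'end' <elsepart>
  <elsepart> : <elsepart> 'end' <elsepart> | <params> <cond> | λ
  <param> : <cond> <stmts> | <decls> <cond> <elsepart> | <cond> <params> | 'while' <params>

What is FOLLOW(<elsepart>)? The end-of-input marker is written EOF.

{ EOF, 'else', 'end', 'if', 'while', id }

In <params> : id 'end' <elsepart>: <elsepart> is at the end, add FOLLOW(<params>) = { EOF, 'else', 'end', 'if', 'while', id }.
In <elsepart> : <elsepart> 'end' <elsepart>: add FIRST('end' <elsepart>) = { 'end' }.
In <elsepart> : <elsepart> 'end' <elsepart>: <elsepart> is at the end, add FOLLOW(<elsepart>) = { EOF, 'else', 'end', 'if', 'while', id }.
In <param> : <decls> <cond> <elsepart>: <elsepart> is at the end, add FOLLOW(<param>) = { EOF, 'else', 'end', 'if', 'while', id }.
Union: FOLLOW(<elsepart>) = { EOF, 'else', 'end', 'if', 'while', id }.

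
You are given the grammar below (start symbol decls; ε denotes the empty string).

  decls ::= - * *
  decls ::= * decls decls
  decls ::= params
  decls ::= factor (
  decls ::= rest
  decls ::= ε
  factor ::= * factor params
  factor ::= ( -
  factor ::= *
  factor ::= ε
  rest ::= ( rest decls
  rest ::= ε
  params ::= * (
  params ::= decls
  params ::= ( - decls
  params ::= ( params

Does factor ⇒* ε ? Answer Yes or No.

Yes

factor has an ε-production, so factor ⇒ ε.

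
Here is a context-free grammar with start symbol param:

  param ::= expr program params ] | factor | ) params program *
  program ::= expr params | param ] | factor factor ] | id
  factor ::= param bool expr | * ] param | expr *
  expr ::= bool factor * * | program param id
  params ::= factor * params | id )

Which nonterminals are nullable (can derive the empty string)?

No nonterminal has an empty production or an RHS whose symbols are all nullable.

{ } (none)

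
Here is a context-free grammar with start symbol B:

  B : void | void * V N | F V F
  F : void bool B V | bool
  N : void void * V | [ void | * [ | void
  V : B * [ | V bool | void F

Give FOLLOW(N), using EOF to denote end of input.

{ EOF, *, bool, void }

In B : void * V N: N is at the end, add FOLLOW(B) = { EOF, *, bool, void }.
Union: FOLLOW(N) = { EOF, *, bool, void }.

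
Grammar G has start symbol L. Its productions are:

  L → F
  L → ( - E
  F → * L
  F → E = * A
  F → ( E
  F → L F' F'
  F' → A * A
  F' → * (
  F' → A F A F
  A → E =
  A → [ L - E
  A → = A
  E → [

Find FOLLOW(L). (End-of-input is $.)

{ $, *, -, =, [ }

L is the start symbol, so $ ∈ FOLLOW(L).
In F → * L: L is at the end, add FOLLOW(F) = { $, *, -, =, [ }.
In F → L F' F': add FIRST(F' F') = { *, =, [ }.
In A → [ L - E: add FIRST(- E) = { - }.
Union: FOLLOW(L) = { $, *, -, =, [ }.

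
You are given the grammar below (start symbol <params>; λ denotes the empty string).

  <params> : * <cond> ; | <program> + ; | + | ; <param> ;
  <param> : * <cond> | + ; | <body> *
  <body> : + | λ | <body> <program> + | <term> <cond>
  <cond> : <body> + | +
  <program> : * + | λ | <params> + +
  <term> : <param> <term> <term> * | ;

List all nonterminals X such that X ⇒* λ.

Directly nullable (have an λ-production): <body>, <program>.
No other nonterminal has a production whose RHS symbols are all nullable.

{ <body>, <program> }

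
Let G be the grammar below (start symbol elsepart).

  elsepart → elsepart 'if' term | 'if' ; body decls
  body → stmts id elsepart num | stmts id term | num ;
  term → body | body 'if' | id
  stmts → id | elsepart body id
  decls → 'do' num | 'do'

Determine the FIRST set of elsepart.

{ 'if' }

From elsepart → elsepart 'if' term: add FIRST(elsepart) = { 'if' }.
elsepart → 'if' ; body decls contributes {'if'}.
Union: FIRST(elsepart) = { 'if' }.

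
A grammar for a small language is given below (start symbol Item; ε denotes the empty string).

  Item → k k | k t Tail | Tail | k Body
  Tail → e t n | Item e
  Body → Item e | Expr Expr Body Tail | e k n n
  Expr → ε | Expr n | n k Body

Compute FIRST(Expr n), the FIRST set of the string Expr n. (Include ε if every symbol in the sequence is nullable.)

{ n }

Add FIRST(Expr)\{ε} = { n }; Expr is nullable, continue.
n is a terminal; add {n} and stop.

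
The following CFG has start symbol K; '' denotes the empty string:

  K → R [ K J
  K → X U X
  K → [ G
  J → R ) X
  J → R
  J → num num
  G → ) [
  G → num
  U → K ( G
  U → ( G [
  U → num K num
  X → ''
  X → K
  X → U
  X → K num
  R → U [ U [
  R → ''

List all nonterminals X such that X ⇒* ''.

{ J, R, X }

Directly nullable (have an ''-production): X, R.
J → R with every symbol nullable, so J is nullable.
No other nonterminal has a production whose RHS symbols are all nullable.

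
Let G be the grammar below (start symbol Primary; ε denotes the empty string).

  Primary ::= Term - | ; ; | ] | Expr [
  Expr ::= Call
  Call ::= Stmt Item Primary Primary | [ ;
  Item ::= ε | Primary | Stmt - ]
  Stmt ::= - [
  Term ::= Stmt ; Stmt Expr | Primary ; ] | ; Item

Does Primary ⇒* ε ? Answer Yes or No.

No

Nullable nonterminals: Item.
No production of Primary has an RHS whose symbols are all nullable, so Primary is not nullable.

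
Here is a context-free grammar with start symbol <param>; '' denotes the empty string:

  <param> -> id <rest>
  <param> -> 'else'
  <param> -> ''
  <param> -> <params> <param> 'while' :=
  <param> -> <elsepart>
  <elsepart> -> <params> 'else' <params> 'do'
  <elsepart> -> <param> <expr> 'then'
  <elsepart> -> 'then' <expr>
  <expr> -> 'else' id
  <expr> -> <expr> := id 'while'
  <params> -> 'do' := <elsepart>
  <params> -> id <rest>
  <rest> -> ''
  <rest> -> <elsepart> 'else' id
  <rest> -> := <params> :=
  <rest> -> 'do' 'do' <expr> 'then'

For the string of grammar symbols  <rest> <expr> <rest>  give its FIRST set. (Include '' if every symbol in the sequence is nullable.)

{ 'do', 'else', 'then', :=, id }

Add FIRST(<rest>)\{''} = { 'do', 'else', 'then', :=, id }; <rest> is nullable, continue.
Add FIRST(<expr>) = { 'else' }; <expr> is not nullable, stop.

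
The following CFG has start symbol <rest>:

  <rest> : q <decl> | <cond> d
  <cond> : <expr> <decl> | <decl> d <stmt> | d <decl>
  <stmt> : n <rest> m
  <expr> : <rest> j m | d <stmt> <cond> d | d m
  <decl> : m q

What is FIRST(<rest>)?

{ d, m, q }

<rest> : q <decl> contributes {q}.
From <rest> : <cond> d: add FIRST(<cond>) = { d, m, q }.
Union: FIRST(<rest>) = { d, m, q }.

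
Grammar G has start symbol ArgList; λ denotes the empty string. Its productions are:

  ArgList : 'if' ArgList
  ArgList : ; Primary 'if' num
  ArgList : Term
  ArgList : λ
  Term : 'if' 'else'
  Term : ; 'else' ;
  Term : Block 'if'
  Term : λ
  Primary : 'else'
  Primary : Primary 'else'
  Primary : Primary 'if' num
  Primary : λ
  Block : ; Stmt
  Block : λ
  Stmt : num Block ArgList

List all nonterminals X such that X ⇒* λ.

{ ArgList, Block, Primary, Term }

Directly nullable (have an λ-production): ArgList, Term, Primary, Block.
No other nonterminal has a production whose RHS symbols are all nullable.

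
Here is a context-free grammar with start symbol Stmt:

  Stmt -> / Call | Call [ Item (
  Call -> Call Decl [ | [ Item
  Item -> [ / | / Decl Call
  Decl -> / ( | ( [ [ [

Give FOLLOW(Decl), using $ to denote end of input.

In Call -> Call Decl [: add FIRST([) = { [ }.
In Item -> / Decl Call: add FIRST(Call) = { [ }.
Union: FOLLOW(Decl) = { [ }.

{ [ }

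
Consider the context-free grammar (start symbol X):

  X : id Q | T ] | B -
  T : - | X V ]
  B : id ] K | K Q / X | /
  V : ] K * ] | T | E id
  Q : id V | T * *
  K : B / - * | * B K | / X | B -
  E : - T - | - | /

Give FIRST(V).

V : ] K * ] contributes {]}.
From V : T: add FIRST(T) = { *, -, /, id }.
From V : E id: add FIRST(E) = { -, / }.
Union: FIRST(V) = { *, -, /, ], id }.

{ *, -, /, ], id }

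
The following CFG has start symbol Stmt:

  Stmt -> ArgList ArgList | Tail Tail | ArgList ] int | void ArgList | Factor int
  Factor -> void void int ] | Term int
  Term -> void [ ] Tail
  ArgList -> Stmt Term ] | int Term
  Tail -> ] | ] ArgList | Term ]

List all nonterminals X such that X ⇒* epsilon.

{ } (none)

No nonterminal has an empty production or an RHS whose symbols are all nullable.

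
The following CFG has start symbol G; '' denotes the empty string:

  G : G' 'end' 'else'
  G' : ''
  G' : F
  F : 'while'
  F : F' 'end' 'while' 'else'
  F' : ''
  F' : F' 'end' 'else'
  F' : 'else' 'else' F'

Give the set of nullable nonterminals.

Directly nullable (have an ''-production): G', F'.
No other nonterminal has a production whose RHS symbols are all nullable.

{ F', G' }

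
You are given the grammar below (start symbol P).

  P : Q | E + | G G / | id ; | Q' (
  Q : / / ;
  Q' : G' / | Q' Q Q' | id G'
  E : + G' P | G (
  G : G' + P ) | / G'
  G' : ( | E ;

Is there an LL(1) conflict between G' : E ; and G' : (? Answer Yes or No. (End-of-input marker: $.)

Yes

FIRST(E ;) = { (, +, / } and FIRST(() = { ( }.
Both contain (, so the two alternatives are not disjoint — LL(1) conflict.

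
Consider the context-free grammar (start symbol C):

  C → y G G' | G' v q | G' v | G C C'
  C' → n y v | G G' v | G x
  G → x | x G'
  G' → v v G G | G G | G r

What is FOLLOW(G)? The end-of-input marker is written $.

{ $, n, r, v, x, y }

In C → y G G': add FIRST(G') = { v, x }.
In C → G C C': add FIRST(C C') = { v, x, y }.
In C' → G G' v: add FIRST(G' v) = { v, x }.
In C' → G x: add FIRST(x) = { x }.
In G' → v v G G: add FIRST(G) = { x }.
In G' → v v G G: G is at the end, add FOLLOW(G') = { $, n, r, v, x, y }.
In G' → G G: add FIRST(G) = { x }.
In G' → G G: G is at the end, add FOLLOW(G') = { $, n, r, v, x, y }.
In G' → G r: add FIRST(r) = { r }.
Union: FOLLOW(G) = { $, n, r, v, x, y }.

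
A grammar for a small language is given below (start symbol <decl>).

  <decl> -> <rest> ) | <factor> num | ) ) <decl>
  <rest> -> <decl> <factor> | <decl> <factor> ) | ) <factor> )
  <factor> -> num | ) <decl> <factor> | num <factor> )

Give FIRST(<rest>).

From <rest> -> <decl> <factor>: add FIRST(<decl>) = { ), num }.
From <rest> -> <decl> <factor> ): add FIRST(<decl>) = { ), num }.
<rest> -> ) <factor> ) contributes {)}.
Union: FIRST(<rest>) = { ), num }.

{ ), num }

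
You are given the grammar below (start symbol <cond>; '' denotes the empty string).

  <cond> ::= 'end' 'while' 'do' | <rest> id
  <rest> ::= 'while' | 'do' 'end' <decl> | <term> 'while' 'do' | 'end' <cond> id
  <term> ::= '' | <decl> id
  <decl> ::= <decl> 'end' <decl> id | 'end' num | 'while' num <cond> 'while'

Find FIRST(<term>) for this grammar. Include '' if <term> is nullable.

<term> ::= '' contributes ''.
From <term> ::= <decl> id: add FIRST(<decl>) = { 'end', 'while' }.
Union: FIRST(<term>) = { 'end', 'while', '' }.

{ 'end', 'while', '' }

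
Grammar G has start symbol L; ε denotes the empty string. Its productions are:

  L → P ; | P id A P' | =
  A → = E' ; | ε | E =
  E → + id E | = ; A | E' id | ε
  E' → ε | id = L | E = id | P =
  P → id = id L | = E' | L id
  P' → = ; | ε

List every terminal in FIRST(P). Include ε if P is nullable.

{ =, id }

P → id = id L contributes {id}.
P → = E' contributes {=}.
From P → L id: add FIRST(L) = { =, id }.
Union: FIRST(P) = { =, id }.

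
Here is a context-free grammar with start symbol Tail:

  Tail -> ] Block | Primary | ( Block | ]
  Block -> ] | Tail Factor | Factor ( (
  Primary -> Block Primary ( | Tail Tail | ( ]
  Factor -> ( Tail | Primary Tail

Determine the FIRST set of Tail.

Tail -> ] Block contributes {]}.
From Tail -> Primary: add FIRST(Primary) = { (, ] }.
Tail -> ( Block contributes {(}.
Tail -> ] contributes {]}.
Union: FIRST(Tail) = { (, ] }.

{ (, ] }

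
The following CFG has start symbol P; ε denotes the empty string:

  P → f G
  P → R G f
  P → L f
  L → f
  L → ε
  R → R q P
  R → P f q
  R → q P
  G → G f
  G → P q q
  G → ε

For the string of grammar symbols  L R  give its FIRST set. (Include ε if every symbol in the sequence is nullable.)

Add FIRST(L)\{ε} = { f }; L is nullable, continue.
Add FIRST(R) = { f, q }; R is not nullable, stop.

{ f, q }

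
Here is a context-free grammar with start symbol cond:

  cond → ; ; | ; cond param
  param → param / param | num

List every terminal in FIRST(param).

{ num }

From param → param / param: add FIRST(param) = { num }.
param → num contributes {num}.
Union: FIRST(param) = { num }.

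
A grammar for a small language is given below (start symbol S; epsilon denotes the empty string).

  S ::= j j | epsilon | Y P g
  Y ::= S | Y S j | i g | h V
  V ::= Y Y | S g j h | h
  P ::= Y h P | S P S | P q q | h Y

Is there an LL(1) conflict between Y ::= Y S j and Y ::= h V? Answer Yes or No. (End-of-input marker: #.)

Yes

FIRST(Y S j) = { h, i, j } and FIRST(h V) = { h }.
Both contain h, so the two alternatives are not disjoint — LL(1) conflict.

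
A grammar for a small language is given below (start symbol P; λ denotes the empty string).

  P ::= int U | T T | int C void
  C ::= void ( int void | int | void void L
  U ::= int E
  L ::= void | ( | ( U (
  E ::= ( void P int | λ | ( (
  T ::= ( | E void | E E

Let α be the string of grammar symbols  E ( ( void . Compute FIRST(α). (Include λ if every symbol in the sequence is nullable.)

Add FIRST(E)\{λ} = { ( }; E is nullable, continue.
( is a terminal; add {(} and stop.

{ ( }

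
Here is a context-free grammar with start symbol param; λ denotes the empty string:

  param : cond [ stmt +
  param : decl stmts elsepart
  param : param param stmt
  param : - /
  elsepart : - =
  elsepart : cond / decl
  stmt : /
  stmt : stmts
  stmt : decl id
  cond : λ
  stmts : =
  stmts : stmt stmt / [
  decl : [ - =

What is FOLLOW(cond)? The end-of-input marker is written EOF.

In param : cond [ stmt +: add FIRST([ stmt +) = { [ }.
In elsepart : cond / decl: add FIRST(/ decl) = { / }.
Union: FOLLOW(cond) = { /, [ }.

{ /, [ }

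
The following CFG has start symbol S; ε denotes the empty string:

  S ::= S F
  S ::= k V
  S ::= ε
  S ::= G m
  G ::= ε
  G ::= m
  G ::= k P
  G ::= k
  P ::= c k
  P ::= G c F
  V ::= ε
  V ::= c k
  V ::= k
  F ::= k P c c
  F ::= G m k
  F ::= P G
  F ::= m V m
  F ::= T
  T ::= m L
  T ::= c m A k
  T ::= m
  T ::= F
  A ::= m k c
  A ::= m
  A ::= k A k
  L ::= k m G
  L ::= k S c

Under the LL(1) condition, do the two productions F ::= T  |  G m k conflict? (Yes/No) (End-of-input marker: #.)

Yes

FIRST(T) = { c, k, m } and FIRST(G m k) = { k, m }.
Both contain k, so the two alternatives are not disjoint — LL(1) conflict.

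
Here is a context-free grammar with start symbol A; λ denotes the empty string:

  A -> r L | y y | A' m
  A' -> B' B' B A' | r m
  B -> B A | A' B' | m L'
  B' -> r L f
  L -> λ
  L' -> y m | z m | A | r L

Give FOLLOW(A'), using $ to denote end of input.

In A -> A' m: add FIRST(m) = { m }.
In A' -> B' B' B A': A' is at the end, add FOLLOW(A') = { m, r }.
In B -> A' B': add FIRST(B') = { r }.
Union: FOLLOW(A') = { m, r }.

{ m, r }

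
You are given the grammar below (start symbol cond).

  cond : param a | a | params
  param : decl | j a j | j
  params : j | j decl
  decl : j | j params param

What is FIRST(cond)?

{ a, j }

From cond : param a: add FIRST(param) = { j }.
cond : a contributes {a}.
From cond : params: add FIRST(params) = { j }.
Union: FIRST(cond) = { a, j }.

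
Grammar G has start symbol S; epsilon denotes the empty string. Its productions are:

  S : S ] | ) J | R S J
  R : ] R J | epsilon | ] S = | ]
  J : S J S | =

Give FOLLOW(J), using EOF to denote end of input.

{ EOF, ), =, ] }

In S : ) J: J is at the end, add FOLLOW(S) = { EOF, ), =, ] }.
In S : R S J: J is at the end, add FOLLOW(S) = { EOF, ), =, ] }.
In R : ] R J: J is at the end, add FOLLOW(R) = { ), =, ] }.
In J : S J S: add FIRST(S) = { ), ] }.
Union: FOLLOW(J) = { EOF, ), =, ] }.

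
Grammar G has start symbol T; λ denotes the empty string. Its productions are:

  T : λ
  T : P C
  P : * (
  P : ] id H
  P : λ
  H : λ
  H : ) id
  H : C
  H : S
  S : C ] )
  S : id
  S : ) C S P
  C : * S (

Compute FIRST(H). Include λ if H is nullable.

{ ), *, id, λ }

H : λ contributes λ.
H : ) id contributes {)}.
From H : C: add FIRST(C) = { * }.
From H : S: add FIRST(S) = { ), *, id }.
Union: FIRST(H) = { ), *, id, λ }.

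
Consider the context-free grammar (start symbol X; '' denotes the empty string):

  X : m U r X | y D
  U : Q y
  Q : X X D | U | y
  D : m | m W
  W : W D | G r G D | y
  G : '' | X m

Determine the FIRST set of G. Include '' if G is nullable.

G : '' contributes ''.
From G : X m: add FIRST(X) = { m, y }.
Union: FIRST(G) = { m, y, '' }.

{ m, y, '' }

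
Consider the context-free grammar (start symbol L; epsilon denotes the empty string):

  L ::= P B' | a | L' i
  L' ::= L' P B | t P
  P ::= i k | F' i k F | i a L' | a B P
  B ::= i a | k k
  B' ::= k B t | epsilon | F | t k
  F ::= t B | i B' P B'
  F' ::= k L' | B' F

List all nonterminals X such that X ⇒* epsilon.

Directly nullable (have an epsilon-production): B'.
No other nonterminal has a production whose RHS symbols are all nullable.

{ B' }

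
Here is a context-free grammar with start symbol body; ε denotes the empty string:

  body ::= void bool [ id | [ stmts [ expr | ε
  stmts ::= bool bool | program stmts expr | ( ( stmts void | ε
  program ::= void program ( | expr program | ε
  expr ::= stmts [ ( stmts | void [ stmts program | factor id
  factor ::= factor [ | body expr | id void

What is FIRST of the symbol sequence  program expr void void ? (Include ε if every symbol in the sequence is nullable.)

Add FIRST(program)\{ε} = { (, [, bool, id, void }; program is nullable, continue.
Add FIRST(expr) = { (, [, bool, id, void }; expr is not nullable, stop.

{ (, [, bool, id, void }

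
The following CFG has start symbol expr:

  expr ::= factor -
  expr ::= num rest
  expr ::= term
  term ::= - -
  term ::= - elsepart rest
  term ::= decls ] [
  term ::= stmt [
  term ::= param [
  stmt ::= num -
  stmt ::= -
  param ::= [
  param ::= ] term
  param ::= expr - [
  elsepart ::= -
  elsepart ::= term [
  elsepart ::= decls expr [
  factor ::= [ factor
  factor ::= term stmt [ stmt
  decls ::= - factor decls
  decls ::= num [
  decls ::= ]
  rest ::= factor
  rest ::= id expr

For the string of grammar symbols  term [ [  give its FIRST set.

Add FIRST(term) = { -, [, ], num }; term is not nullable, stop.

{ -, [, ], num }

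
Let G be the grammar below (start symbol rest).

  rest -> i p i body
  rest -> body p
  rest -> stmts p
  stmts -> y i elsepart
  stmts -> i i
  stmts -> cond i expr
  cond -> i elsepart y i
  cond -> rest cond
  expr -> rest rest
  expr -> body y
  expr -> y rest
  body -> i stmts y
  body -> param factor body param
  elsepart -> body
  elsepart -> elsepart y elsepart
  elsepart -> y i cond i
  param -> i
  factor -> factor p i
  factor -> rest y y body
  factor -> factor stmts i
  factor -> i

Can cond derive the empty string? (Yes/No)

No nonterminal in this grammar is nullable.
No production of cond has an RHS whose symbols are all nullable, so cond is not nullable.

No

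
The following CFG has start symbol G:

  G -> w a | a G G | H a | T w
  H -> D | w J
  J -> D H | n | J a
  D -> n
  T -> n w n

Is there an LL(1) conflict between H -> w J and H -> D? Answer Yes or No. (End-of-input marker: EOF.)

No

FIRST(w J) = { w } and FIRST(D) = { n }.
The FIRST sets are disjoint and neither alternative is nullable — no conflict.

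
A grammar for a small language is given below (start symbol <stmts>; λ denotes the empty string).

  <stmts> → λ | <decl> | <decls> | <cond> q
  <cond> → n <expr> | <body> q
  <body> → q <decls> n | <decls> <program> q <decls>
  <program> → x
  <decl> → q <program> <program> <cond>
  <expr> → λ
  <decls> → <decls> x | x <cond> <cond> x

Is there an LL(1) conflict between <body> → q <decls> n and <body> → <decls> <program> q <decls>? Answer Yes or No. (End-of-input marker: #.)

FIRST(q <decls> n) = { q } and FIRST(<decls> <program> q <decls>) = { x }.
The FIRST sets are disjoint and neither alternative is nullable — no conflict.

No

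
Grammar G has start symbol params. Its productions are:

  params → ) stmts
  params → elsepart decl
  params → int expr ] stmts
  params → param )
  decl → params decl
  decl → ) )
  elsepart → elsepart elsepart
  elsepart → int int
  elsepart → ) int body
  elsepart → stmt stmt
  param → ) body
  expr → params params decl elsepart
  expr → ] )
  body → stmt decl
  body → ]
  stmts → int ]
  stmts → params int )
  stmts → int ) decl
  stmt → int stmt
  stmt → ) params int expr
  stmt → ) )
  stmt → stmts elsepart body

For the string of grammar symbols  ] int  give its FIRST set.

{ ] }

] is a terminal; add {]} and stop.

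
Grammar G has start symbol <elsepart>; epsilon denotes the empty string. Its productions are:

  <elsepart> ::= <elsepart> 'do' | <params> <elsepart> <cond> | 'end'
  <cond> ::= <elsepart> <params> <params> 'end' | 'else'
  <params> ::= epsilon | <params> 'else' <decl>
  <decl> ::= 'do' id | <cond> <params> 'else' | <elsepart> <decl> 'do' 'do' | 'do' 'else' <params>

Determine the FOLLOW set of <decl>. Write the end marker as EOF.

{ 'do', 'else', 'end' }

In <params> ::= <params> 'else' <decl>: <decl> is at the end, add FOLLOW(<params>) = { 'do', 'else', 'end' }.
In <decl> ::= <elsepart> <decl> 'do' 'do': add FIRST('do' 'do') = { 'do' }.
Union: FOLLOW(<decl>) = { 'do', 'else', 'end' }.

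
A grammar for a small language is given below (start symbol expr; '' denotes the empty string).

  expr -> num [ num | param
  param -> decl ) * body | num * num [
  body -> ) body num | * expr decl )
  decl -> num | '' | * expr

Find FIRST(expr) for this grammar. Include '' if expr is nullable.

expr -> num [ num contributes {num}.
From expr -> param: add FIRST(param) = { ), *, num }.
Union: FIRST(expr) = { ), *, num }.

{ ), *, num }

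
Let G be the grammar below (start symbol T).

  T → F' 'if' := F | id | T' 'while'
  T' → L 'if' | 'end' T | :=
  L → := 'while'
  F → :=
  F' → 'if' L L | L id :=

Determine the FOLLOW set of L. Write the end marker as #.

In T' → L 'if': add FIRST('if') = { 'if' }.
In F' → 'if' L L: add FIRST(L) = { := }.
In F' → 'if' L L: L is at the end, add FOLLOW(F') = { 'if' }.
In F' → L id :=: add FIRST(id :=) = { id }.
Union: FOLLOW(L) = { 'if', :=, id }.

{ 'if', :=, id }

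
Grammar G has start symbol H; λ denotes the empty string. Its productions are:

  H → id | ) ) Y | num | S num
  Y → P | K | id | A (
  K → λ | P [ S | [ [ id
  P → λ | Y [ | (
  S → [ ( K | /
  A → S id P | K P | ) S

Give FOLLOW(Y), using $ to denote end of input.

In H → ) ) Y: Y is at the end, add FOLLOW(H) = { $ }.
In P → Y [: add FIRST([) = { [ }.
Union: FOLLOW(Y) = { $, [ }.

{ $, [ }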